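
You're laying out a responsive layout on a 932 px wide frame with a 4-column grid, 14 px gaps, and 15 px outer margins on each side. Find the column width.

215 px

Content width = 932 − 2·15 = 902 px.
4c + 3·14 = 902 → 4c = 860 → c = 215 px.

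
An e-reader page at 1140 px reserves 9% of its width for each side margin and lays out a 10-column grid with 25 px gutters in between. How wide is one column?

70.98 px

1140 × (1 − 2·9%) = 1140 × 82% = 934.8 px for the columns.
934.8 − 9·25 = 709.8; ÷10 gives c = 70.98 px.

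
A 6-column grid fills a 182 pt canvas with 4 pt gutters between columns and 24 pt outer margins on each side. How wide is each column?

19 pt

Content width = 182 − 2·24 = 134 pt.
6 columns + 5 gutters: 6c + 5·4 = 134.
6c = 134 − 20 = 114, so c = 19 pt.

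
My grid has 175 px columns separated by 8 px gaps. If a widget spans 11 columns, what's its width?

2005 px

11 columns plus 10 gaps: 1925 + 80 = 2005 px.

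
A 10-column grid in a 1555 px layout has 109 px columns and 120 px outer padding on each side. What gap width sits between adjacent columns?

Inside the margins: 1555 − 240 = 1315 px.
10·109 + 9g = 1315 → 9g = 225 → g = 25 px.

25 px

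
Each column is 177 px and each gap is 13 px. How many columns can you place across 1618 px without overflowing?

8 columns

8 columns: 8·177 + 7·13 = 1507 px ≤ 1618.
9 columns: 1697 px > 1618. So 8.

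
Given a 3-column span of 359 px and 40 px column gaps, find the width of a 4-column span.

492 px

Subtracting 2 column gaps of 40 leaves 279 for 3 columns, so c = 93 px.
Span of 4: 4·93 + 3·40 = 372 + 120 = 492 px.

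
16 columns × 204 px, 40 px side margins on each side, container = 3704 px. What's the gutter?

24 px

Inside the margins: 3704 − 80 = 3624 px.
Columns use 3264 px, leaving 360 px across 15 gutters = 24 px each.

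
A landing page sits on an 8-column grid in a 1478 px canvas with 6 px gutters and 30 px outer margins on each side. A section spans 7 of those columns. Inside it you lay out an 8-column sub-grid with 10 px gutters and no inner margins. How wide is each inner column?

Outer content = 1478 − 2·30 = 1418 px.
8c + 7·6 = 1418 → 8c = 1376 → c = 172 px.
7-column span = 7·172 + 6·6 = 1240 px.
1240 − 7·10 = 1170; ÷8 gives d = 146.25 px.

146.25 px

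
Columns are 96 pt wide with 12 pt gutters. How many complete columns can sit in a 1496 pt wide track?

13 columns

Each extra column adds 96 + 12 = 108 pt.
(1496 + 12) / 108 = 13.96, so 13 columns fit.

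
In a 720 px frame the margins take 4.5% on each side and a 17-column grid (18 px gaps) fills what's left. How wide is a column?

21.6 px

720 × (1 − 2·4.5%) = 720 × 91% = 655.2 px for the columns.
17c + 16·18 = 655.2 → 17c = 367.2 → c = 21.6 px.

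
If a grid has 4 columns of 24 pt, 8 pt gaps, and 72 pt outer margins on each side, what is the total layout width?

Total width: 2·72 + 4·24 + 3·8 = 264 pt.

264 pt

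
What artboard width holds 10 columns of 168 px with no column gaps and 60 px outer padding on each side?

1800 px

Total width: 2·60 + 10·168 = 1800 px.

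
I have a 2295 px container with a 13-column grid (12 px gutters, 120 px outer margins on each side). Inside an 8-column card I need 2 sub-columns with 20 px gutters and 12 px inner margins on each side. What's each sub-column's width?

608 px

Outer content = 2295 − 2·120 = 2055 px.
13c + 12·12 = 2055 → 13c = 1911 → c = 147 px.
8 columns plus 7 gutters: 1176 + 84 = 1260 px.
Inner content = 1260 − 2·12 = 1236 px.
2d + 1·20 = 1236 → 2d = 1216 → d = 608 px.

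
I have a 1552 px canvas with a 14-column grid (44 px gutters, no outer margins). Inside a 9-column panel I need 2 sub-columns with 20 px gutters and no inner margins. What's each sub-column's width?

Subtracting 13 gutters of 44 leaves 980 for 14 columns, so c = 70 px.
9-column span = 9·70 + 8·44 = 982 px.
2d + 1·20 = 982 → 2d = 962 → d = 481 px.

481 px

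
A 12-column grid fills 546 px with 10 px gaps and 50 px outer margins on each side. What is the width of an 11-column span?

Take off 100 px of margins, leaving 446 px.
12 columns + 11 gaps: 12c + 11·10 = 446.
12c = 446 − 110 = 336, so c = 28 px.
Span of 11: 11·28 + 10·10 = 308 + 100 = 408 px.

408 px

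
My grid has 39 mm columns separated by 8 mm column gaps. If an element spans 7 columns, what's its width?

7-column span = 7·39 + 6·8 = 321 mm.

321 mm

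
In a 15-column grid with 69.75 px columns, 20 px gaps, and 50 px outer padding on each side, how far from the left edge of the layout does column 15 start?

1306.5 px

Each column+gutter stride is 89.75 px; 14 of them past the 50 px margin is 50 + 1256.5 = 1306.5 px.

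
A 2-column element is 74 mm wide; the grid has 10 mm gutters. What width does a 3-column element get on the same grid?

116 mm

2 columns + 1 gutter: 2c + 1·10 = 74.
2c = 74 − 10 = 64, so c = 32 mm.
Span of 3: 3·32 + 2·10 = 96 + 20 = 116 mm.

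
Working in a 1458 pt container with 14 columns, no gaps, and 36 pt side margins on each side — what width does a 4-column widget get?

Inside the margins: 1458 − 72 = 1386 pt.
With no gaps, each column is 1386/14 = 99 pt.
With no gaps, 4 columns span 4·99 = 396 pt.

396 pt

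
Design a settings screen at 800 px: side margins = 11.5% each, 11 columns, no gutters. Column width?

Margins: 11.5% × 800 = 92 px each, so content = 800 − 184 = 616 px.
With no gutters, each column is 616/11 = 56 px.

56 px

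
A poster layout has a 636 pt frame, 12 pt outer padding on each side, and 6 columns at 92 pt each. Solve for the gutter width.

Inside the margins: 636 − 24 = 612 pt.
Columns use 552 pt, leaving 60 pt across 5 gutters = 12 pt each.

12 pt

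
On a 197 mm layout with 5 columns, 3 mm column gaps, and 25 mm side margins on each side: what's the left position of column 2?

55 mm

Inside the margins: 197 − 50 = 147 mm.
5c + 4·3 = 147 → 5c = 135 → c = 27 mm.
Column 2 starts at margin + 1·(column + gutter) = 25 + 1·30 = 55 mm.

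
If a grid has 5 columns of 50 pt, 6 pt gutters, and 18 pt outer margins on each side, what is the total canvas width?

Adding margins, columns and gutters: 36 + 250 + 24 = 310 pt.

310 pt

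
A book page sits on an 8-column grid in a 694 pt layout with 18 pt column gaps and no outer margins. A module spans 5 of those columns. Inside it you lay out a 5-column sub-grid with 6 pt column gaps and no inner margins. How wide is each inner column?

80.6 pt

8 columns + 7 column gaps: 8c + 7·18 = 694.
8c = 694 − 126 = 568, so c = 71 pt.
5-column span = 5·71 + 4·18 = 427 pt.
Subtracting 4 column gaps of 6 leaves 403 for 5 columns, so d = 80.6 pt.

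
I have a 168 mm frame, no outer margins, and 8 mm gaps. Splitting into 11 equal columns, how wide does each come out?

11c + 10·8 = 168 → 11c = 88 → c = 8 mm.

8 mm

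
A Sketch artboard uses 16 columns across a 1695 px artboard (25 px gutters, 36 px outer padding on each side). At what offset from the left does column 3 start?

Subtract both margins: 1695 − 2·36 = 1623 px.
16c + 15·25 = 1623 → 16c = 1248 → c = 78 px.
Each column+gutter stride is 103 px; 2 of them past the 36 px margin is 36 + 206 = 242 px.

242 px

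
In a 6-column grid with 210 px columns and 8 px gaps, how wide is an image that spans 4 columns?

4-column span = 4·210 + 3·8 = 864 px.

864 px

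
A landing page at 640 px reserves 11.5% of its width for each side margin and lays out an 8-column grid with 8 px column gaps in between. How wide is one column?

640 × (1 − 2·11.5%) = 640 × 77% = 492.8 px for the columns.
Subtracting 7 column gaps of 8 leaves 436.8 for 8 columns, so c = 54.6 px.

54.6 px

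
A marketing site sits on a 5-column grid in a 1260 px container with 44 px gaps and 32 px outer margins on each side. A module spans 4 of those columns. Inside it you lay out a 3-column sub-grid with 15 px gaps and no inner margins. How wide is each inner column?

306 px

Inside the margins: 1260 − 64 = 1196 px.
5 columns + 4 gaps: 5c + 4·44 = 1196.
5c = 1196 − 176 = 1020, so c = 204 px.
Span of 4: 4·204 + 3·44 = 816 + 132 = 948 px.
Subtracting 2 gaps of 15 leaves 918 for 3 columns, so d = 306 px.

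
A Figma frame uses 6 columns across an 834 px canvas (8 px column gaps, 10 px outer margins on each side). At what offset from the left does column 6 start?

Take off 20 px of margins, leaving 814 px.
Subtracting 5 column gaps of 8 leaves 774 for 6 columns, so c = 129 px.
Before column 6: the margin + 5 columns + 5 column gaps.
Offset = 10 + 5·(129 + 8) = 10 + 685 = 695 px.

695 px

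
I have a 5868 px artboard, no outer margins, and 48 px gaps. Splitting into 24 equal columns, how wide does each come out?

198.5 px

5868 − 23·48 = 4764; ÷24 gives c = 198.5 px.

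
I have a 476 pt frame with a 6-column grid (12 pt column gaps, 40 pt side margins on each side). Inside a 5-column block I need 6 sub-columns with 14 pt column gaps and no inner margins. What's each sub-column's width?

43 pt

Inside the margins: 476 − 80 = 396 pt.
Subtracting 5 column gaps of 12 leaves 336 for 6 columns, so c = 56 pt.
Span of 5: 5·56 + 4·12 = 280 + 48 = 328 pt.
6d + 5·14 = 328 → 6d = 258 → d = 43 pt.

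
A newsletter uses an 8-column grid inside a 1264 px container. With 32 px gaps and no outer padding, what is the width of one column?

130 px

8c + 7·32 = 1264 → 8c = 1040 → c = 130 px.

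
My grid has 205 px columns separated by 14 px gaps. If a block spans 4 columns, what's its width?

Span of 4: 4·205 + 3·14 = 820 + 42 = 862 px.

862 px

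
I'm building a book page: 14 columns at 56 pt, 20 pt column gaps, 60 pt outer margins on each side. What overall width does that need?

1164 pt

Frame = 2·60 + 14·56 + 13·20 = 120 + 784 + 260 = 1164 pt.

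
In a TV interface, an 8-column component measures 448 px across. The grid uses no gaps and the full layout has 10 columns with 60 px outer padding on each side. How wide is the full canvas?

With no gaps, each column is 448/8 = 56 px.
Summing: 120 + 560 = 680 px.

680 px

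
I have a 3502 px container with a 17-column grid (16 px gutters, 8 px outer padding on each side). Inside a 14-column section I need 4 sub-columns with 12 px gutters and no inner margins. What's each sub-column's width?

Subtract both margins: 3502 − 2·8 = 3486 px.
Subtracting 16 gutters of 16 leaves 3230 for 17 columns, so c = 190 px.
Span of 14: 14·190 + 13·16 = 2660 + 208 = 2868 px.
4 columns + 3 gutters: 4d + 3·12 = 2868.
4d = 2868 − 36 = 2832, so d = 708 px.

708 px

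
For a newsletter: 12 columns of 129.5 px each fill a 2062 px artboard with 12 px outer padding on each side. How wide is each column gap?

Take off 24 px of margins, leaving 2038 px.
12·129.5 + 11g = 2038 → 11g = 484 → g = 44 px.

44 px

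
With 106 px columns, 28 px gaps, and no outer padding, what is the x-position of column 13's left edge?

Before column 13: 12 columns + 12 gaps.
Offset = 12·(106 + 28) = 12·134 = 1608 px.

1608 px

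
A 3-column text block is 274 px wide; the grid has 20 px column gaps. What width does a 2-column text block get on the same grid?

176 px

3c + 2·20 = 274 → 3c = 234 → c = 78 px.
2-column span = 2·78 + 1·20 = 176 px.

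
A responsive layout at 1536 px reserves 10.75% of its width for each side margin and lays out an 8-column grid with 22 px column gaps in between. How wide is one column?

Margins: 10.75% × 1536 = 165.12 px each, so content = 1536 − 330.24 = 1205.76 px.
8c + 7·22 = 1205.76 → 8c = 1051.76 → c = 131.47 px.

131.47 px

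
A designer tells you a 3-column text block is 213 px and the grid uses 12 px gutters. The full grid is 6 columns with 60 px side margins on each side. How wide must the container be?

213 − 2·12 = 189; ÷3 gives c = 63 px.
Container = 2·60 + 6·63 + 5·12 = 120 + 378 + 60 = 558 px.

558 px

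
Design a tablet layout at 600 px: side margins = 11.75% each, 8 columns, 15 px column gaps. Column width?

44.25 px

600 × (1 − 2·11.75%) = 600 × 76.5% = 459 px for the columns.
8c + 7·15 = 459 → 8c = 354 → c = 44.25 px.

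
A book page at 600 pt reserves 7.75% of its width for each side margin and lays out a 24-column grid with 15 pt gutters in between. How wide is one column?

6.75 pt

Each margin = 7.75% of 600 = 46.5 pt; content = 600 − 2·46.5 = 507 pt.
24 columns + 23 gutters: 24c + 23·15 = 507.
24c = 507 − 345 = 162, so c = 6.75 pt.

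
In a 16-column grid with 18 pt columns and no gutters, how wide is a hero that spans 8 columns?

8-column span = 8·18 = 144 pt.

144 pt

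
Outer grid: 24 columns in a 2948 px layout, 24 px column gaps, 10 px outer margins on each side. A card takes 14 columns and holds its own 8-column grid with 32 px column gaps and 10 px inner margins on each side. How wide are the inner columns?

Subtract both margins: 2948 − 2·10 = 2928 px.
2928 − 23·24 = 2376; ÷24 gives c = 99 px.
Span of 14: 14·99 + 13·24 = 1386 + 312 = 1698 px.
Inner content = 1698 − 2·10 = 1678 px.
Subtracting 7 column gaps of 32 leaves 1454 for 8 columns, so d = 181.75 px.

181.75 px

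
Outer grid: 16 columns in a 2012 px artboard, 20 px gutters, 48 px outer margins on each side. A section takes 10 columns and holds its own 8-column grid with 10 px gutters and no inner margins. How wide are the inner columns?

Inside the margins: 2012 − 96 = 1916 px.
Subtracting 15 gutters of 20 leaves 1616 for 16 columns, so c = 101 px.
10 columns plus 9 gutters: 1010 + 180 = 1190 px.
8d + 7·10 = 1190 → 8d = 1120 → d = 140 px.

140 px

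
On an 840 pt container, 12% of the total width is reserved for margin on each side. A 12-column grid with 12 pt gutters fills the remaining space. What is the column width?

42.2 pt

Each margin = 12% of 840 = 100.8 pt; content = 840 − 2·100.8 = 638.4 pt.
Subtracting 11 gutters of 12 leaves 506.4 for 12 columns, so c = 42.2 pt.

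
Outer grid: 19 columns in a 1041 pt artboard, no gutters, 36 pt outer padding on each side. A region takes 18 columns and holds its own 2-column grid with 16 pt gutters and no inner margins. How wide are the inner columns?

Take off 72 pt of margins, leaving 969 pt.
With no gutters, each column is 969/19 = 51 pt.
18-column span = 18·51 = 918 pt.
2d + 1·16 = 918 → 2d = 902 → d = 451 pt.

451 pt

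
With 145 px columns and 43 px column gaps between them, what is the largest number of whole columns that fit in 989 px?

5 columns

k columns need k·145 + (k−1)·43 = k·188 − 43.
k·188 − 43 ≤ 989 → k ≤ 1032 / 188 ≈ 5.49, so k = 5.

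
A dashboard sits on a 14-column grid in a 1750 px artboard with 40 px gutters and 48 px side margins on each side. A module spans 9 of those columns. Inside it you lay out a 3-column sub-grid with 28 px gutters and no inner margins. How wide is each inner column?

Outer content = 1750 − 2·48 = 1654 px.
Subtracting 13 gutters of 40 leaves 1134 for 14 columns, so c = 81 px.
Span of 9: 9·81 + 8·40 = 729 + 320 = 1049 px.
Subtracting 2 gutters of 28 leaves 993 for 3 columns, so d = 331 px.

331 px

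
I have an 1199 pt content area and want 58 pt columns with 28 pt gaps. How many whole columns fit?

Each extra column adds 58 + 28 = 86 pt.
(1199 + 28) / 86 = 14.27, so 14 columns fit.

14 columns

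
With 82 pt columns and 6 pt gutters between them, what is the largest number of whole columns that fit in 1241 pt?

14 columns

k columns need k·82 + (k−1)·6 = k·88 − 6.
k·88 − 6 ≤ 1241 → k ≤ 1247 / 88 ≈ 14.17, so k = 14.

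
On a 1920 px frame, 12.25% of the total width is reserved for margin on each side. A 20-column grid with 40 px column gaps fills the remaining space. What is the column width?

Margins: 12.25% × 1920 = 235.2 px each, so content = 1920 − 470.4 = 1449.6 px.
1449.6 − 19·40 = 689.6; ÷20 gives c = 34.48 px.

34.48 px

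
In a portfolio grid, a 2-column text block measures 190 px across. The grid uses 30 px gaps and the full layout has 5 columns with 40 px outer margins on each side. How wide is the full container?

600 px

2 columns + 1 gap: 2c + 1·30 = 190.
2c = 190 − 30 = 160, so c = 80 px.
Total width: 2·40 + 5·80 + 4·30 = 600 px.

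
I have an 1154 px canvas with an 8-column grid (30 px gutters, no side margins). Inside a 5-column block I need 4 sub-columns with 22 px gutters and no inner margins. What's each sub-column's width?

161 px

8 columns + 7 gutters: 8c + 7·30 = 1154.
8c = 1154 − 210 = 944, so c = 118 px.
5 columns plus 4 gutters: 590 + 120 = 710 px.
4 columns + 3 gutters: 4d + 3·22 = 710.
4d = 710 − 66 = 644, so d = 161 px.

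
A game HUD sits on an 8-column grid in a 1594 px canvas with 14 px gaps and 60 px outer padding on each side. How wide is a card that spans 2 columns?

358 px

Subtract both margins: 1594 − 2·60 = 1474 px.
1474 − 7·14 = 1376; ÷8 gives c = 172 px.
2 columns plus 1 gap: 344 + 14 = 358 px.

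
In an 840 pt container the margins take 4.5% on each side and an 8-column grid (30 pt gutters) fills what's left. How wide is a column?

69.3 pt

840 × (1 − 2·4.5%) = 840 × 91% = 764.4 pt for the columns.
Subtracting 7 gutters of 30 leaves 554.4 for 8 columns, so c = 69.3 pt.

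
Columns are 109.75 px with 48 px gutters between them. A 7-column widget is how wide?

1056.25 px

7 columns plus 6 gutters: 768.25 + 288 = 1056.25 px.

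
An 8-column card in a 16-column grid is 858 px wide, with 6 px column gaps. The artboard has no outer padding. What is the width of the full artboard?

1722 px

8c + 7·6 = 858 → 8c = 816 → c = 102 px.
Artboard = 16·102 + 15·6 = 1632 + 90 = 1722 px.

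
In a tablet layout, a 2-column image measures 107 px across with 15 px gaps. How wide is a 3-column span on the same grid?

168 px

Subtracting 1 gap of 15 leaves 92 for 2 columns, so c = 46 px.
3-column span = 3·46 + 2·15 = 168 px.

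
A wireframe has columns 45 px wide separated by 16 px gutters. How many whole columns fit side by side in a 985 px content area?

16 columns: 16·45 + 15·16 = 960 px ≤ 985.
17 columns: 1021 px > 985. So 16.

16 columns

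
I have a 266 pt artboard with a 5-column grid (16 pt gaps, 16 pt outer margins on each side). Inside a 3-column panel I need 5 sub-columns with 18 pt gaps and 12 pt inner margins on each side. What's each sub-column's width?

7.6 pt

Take off 32 pt of margins, leaving 234 pt.
5c + 4·16 = 234 → 5c = 170 → c = 34 pt.
Span of 3: 3·34 + 2·16 = 102 + 32 = 134 pt.
Inner content = 134 − 2·12 = 110 pt.
5 columns + 4 gaps: 5d + 4·18 = 110.
5d = 110 − 72 = 38, so d = 7.6 pt.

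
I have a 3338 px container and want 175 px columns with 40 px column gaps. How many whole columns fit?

Each extra column adds 175 + 40 = 215 px.
(3338 + 40) / 215 = 15.71, so 15 columns fit.

15 columns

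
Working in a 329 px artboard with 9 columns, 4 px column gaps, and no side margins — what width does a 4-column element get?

144 px

9 columns + 8 column gaps: 9c + 8·4 = 329.
9c = 329 − 32 = 297, so c = 33 px.
4 columns plus 3 column gaps: 132 + 12 = 144 px.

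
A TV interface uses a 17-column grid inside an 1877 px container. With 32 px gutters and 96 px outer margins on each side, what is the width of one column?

69 px

Content width = 1877 − 2·96 = 1685 px.
1685 − 16·32 = 1173; ÷17 gives c = 69 px.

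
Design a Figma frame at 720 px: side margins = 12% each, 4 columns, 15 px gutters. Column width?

125.55 px

Each margin = 12% of 720 = 86.4 px; content = 720 − 2·86.4 = 547.2 px.
Subtracting 3 gutters of 15 leaves 502.2 for 4 columns, so c = 125.55 px.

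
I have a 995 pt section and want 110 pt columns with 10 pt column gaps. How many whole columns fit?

Each extra column adds 110 + 10 = 120 pt.
(995 + 10) / 120 = 8.38, so 8 columns fit.

8 columns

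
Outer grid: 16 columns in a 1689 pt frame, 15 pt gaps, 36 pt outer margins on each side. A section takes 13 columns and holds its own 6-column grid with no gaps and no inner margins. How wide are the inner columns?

Subtract both margins: 1689 − 2·36 = 1617 pt.
1617 − 15·15 = 1392; ÷16 gives c = 87 pt.
13 columns plus 12 gaps: 1131 + 180 = 1311 pt.
6d = 1311 → d = 218.5 pt.

218.5 pt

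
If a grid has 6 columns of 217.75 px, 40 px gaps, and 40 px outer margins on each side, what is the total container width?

1586.5 px

Total width: 2·40 + 6·217.75 + 5·40 = 1586.5 px.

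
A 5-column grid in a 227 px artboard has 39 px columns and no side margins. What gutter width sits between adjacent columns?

8 px

5·39 + 4g = 227 → 4g = 32 → g = 8 px.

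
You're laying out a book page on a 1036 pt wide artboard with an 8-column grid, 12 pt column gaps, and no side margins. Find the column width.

8c + 7·12 = 1036 → 8c = 952 → c = 119 pt.

119 pt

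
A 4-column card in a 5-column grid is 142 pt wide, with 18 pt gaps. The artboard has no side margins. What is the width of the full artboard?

142 − 3·18 = 88; ÷4 gives c = 22 pt.
Summing: 110 + 72 = 182 pt.

182 pt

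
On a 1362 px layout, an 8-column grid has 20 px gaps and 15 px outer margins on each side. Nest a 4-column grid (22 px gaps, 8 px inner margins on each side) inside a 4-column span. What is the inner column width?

143.5 px

Take off 30 px of margins, leaving 1332 px.
8 columns + 7 gaps: 8c + 7·20 = 1332.
8c = 1332 − 140 = 1192, so c = 149 px.
Span of 4: 4·149 + 3·20 = 596 + 60 = 656 px.
Inner content = 656 − 2·8 = 640 px.
Subtracting 3 gaps of 22 leaves 574 for 4 columns, so d = 143.5 px.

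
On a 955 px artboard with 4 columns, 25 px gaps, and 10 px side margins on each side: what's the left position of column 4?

Content = 955 − 2·10 = 935 px.
Subtracting 3 gaps of 25 leaves 860 for 4 columns, so c = 215 px.
Column 4 starts at margin + 3·(column + gutter) = 10 + 3·240 = 730 px.

730 px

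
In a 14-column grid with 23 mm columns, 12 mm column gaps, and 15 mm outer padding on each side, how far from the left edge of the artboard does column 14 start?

470 mm

Column 14 starts at margin + 13·(column + gutter) = 15 + 13·35 = 470 mm.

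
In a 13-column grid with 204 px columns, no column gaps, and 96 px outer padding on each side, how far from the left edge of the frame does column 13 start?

Before column 13: the margin + 12 columns + 12 column gaps.
Offset = 96 + 12·(204 + 0) = 96 + 2448 = 2544 px.

2544 px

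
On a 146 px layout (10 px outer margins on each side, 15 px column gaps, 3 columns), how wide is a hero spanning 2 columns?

79 px

Subtract both margins: 146 − 2·10 = 126 px.
3c + 2·15 = 126 → 3c = 96 → c = 32 px.
2-column span = 2·32 + 1·15 = 79 px.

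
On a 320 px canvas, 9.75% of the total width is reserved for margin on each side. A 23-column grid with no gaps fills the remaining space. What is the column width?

Each margin = 9.75% of 320 = 31.2 px; content = 320 − 2·31.2 = 257.6 px.
With no gaps, each column is 257.6/23 = 11.2 px.

11.2 px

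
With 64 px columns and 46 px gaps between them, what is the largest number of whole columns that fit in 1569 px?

k columns need k·64 + (k−1)·46 = k·110 − 46.
k·110 − 46 ≤ 1569 → k ≤ 1615 / 110 ≈ 14.68, so k = 14.

14 columns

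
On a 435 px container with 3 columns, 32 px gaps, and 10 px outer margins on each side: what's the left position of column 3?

Subtract both margins: 435 − 2·10 = 415 px.
3c + 2·32 = 415 → 3c = 351 → c = 117 px.
Before column 3: the margin + 2 columns + 2 gaps.
Offset = 10 + 2·(117 + 32) = 10 + 298 = 308 px.

308 px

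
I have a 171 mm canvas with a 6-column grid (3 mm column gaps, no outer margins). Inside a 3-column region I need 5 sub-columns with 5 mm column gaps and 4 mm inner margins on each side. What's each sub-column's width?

171 − 5·3 = 156; ÷6 gives c = 26 mm.
3-column span = 3·26 + 2·3 = 84 mm.
Inner content = 84 − 2·4 = 76 mm.
76 − 4·5 = 56; ÷5 gives d = 11.2 mm.

11.2 mm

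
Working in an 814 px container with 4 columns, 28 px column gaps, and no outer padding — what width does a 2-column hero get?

4 columns + 3 column gaps: 4c + 3·28 = 814.
4c = 814 − 84 = 730, so c = 182.5 px.
2-column span = 2·182.5 + 1·28 = 393 px.

393 px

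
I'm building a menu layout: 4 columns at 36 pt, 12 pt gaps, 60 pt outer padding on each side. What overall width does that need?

300 pt

Total width: 2·60 + 4·36 + 3·12 = 300 pt.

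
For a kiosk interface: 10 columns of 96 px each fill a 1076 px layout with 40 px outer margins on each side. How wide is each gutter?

Take off 80 px of margins, leaving 996 px.
10·96 + 9g = 996 → 9g = 36 → g = 4 px.

4 px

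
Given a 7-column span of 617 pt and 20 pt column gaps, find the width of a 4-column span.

344 pt

617 − 6·20 = 497; ÷7 gives c = 71 pt.
Span of 4: 4·71 + 3·20 = 284 + 60 = 344 pt.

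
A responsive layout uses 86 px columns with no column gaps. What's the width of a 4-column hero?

344 px

4-column span = 4·86 = 344 px.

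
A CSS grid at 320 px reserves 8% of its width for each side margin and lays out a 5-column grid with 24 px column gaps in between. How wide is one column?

Each margin = 8% of 320 = 25.6 px; content = 320 − 2·25.6 = 268.8 px.
268.8 − 4·24 = 172.8; ÷5 gives c = 34.56 px.

34.56 px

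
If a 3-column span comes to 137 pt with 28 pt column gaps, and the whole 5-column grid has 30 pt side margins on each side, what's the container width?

307 pt

137 − 2·28 = 81; ÷3 gives c = 27 pt.
Adding margins, columns and gutters: 60 + 135 + 112 = 307 pt.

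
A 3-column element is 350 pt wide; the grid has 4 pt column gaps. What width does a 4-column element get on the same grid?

3 columns + 2 column gaps: 3c + 2·4 = 350.
3c = 350 − 8 = 342, so c = 114 pt.
Span of 4: 4·114 + 3·4 = 456 + 12 = 468 pt.

468 pt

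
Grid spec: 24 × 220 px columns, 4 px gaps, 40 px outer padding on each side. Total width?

Total width: 2·40 + 24·220 + 23·4 = 5452 px.

5452 px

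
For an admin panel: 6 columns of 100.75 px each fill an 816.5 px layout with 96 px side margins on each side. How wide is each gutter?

Subtract both margins: 816.5 − 2·96 = 624.5 px.
Columns use 604.5 px, leaving 20 px across 5 gutters = 4 px each.

4 px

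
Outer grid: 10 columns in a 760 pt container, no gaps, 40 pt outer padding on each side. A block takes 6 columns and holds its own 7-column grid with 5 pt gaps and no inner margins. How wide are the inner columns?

54 pt

Take off 80 pt of margins, leaving 680 pt.
680 / 10 = 68 pt per column.
6-column span = 6·68 = 408 pt.
408 − 6·5 = 378; ÷7 gives d = 54 pt.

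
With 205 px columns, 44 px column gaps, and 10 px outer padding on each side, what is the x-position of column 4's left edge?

757 px

Each column+gutter stride is 249 px; 3 of them past the 10 px margin is 10 + 747 = 757 px.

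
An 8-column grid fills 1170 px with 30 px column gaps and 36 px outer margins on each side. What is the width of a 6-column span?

816 px

Inside the margins: 1170 − 72 = 1098 px.
1098 − 7·30 = 888; ÷8 gives c = 111 px.
6-column span = 6·111 + 5·30 = 816 px.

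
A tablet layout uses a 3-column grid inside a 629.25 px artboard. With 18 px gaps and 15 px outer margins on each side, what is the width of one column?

Content width = 629.25 − 2·15 = 599.25 px.
3 columns + 2 gaps: 3c + 2·18 = 599.25.
3c = 599.25 − 36 = 563.25, so c = 187.75 px.

187.75 px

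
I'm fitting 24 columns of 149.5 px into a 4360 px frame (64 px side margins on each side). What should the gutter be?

28 px

Take off 128 px of margins, leaving 4232 px.
Columns use 3588 px, leaving 644 px across 23 gutters = 28 px each.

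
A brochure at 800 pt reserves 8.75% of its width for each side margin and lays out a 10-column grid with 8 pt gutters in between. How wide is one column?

58.8 pt

Each margin = 8.75% of 800 = 70 pt; content = 800 − 2·70 = 660 pt.
10 columns + 9 gutters: 10c + 9·8 = 660.
10c = 660 − 72 = 588, so c = 58.8 pt.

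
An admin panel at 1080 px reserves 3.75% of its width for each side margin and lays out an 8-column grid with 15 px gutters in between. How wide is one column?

111.75 px

Each margin = 3.75% of 1080 = 40.5 px; content = 1080 − 2·40.5 = 999 px.
999 − 7·15 = 894; ÷8 gives c = 111.75 px.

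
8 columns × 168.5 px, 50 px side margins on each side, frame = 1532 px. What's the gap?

Subtract both margins: 1532 − 2·50 = 1432 px.
Columns use 1348 px, leaving 84 px across 7 gaps = 12 px each.

12 px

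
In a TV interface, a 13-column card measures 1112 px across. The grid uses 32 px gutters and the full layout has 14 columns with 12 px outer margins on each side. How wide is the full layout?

13 columns + 12 gutters: 13c + 12·32 = 1112.
13c = 1112 − 384 = 728, so c = 56 px.
Total width: 2·12 + 14·56 + 13·32 = 1224 px.

1224 px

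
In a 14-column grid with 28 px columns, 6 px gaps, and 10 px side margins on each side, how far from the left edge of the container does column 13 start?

Before column 13: the margin + 12 columns + 12 gaps.
Offset = 10 + 12·(28 + 6) = 10 + 408 = 418 px.

418 px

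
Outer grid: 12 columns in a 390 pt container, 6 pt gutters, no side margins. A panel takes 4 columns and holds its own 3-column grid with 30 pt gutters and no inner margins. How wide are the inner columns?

22 pt

12c + 11·6 = 390 → 12c = 324 → c = 27 pt.
4-column span = 4·27 + 3·6 = 126 pt.
126 − 2·30 = 66; ÷3 gives d = 22 pt.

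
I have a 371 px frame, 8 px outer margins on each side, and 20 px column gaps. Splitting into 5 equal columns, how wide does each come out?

55 px

Subtract both margins: 371 − 2·8 = 355 px.
5 columns + 4 column gaps: 5c + 4·20 = 355.
5c = 355 − 80 = 275, so c = 55 px.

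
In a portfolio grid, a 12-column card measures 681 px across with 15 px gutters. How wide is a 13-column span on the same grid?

Subtracting 11 gutters of 15 leaves 516 for 12 columns, so c = 43 px.
Span of 13: 13·43 + 12·15 = 559 + 180 = 739 px.

739 px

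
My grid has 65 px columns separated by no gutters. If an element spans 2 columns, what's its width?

130 px

2-column span = 2·65 = 130 px.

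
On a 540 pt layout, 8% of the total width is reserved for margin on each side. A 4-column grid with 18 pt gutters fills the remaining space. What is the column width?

Each margin = 8% of 540 = 43.2 pt; content = 540 − 2·43.2 = 453.6 pt.
4 columns + 3 gutters: 4c + 3·18 = 453.6.
4c = 453.6 − 54 = 399.6, so c = 99.9 pt.

99.9 pt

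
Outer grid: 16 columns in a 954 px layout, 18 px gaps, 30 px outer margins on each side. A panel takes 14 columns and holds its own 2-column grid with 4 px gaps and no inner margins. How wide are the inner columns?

388 px

Inside the margins: 954 − 60 = 894 px.
16 columns + 15 gaps: 16c + 15·18 = 894.
16c = 894 − 270 = 624, so c = 39 px.
14-column span = 14·39 + 13·18 = 780 px.
2d + 1·4 = 780 → 2d = 776 → d = 388 px.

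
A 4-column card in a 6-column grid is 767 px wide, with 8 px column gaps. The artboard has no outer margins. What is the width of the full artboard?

1154.5 px

4c + 3·8 = 767 → 4c = 743 → c = 185.75 px.
Total width: 6·185.75 + 5·8 = 1154.5 px.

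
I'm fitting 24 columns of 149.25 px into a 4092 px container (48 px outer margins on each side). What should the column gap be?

Content width = 4092 − 2·48 = 3996 px.
24 columns take 24·149.25 = 3582 px; remaining 414 splits into 23 column gaps.
g = 414 / 23 = 18 px.

18 px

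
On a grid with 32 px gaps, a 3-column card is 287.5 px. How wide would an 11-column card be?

Subtracting 2 gaps of 32 leaves 223.5 for 3 columns, so c = 74.5 px.
11-column span = 11·74.5 + 10·32 = 1139.5 px.

1139.5 px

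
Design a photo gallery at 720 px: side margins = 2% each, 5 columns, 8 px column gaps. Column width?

Margins: 2% × 720 = 14.4 px each, so content = 720 − 28.8 = 691.2 px.
Subtracting 4 column gaps of 8 leaves 659.2 for 5 columns, so c = 131.84 px.

131.84 px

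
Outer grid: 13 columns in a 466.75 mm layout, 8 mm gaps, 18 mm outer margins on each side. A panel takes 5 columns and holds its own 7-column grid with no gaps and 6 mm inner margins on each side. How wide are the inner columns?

21.25 mm

Subtract both margins: 466.75 − 2·18 = 430.75 mm.
Subtracting 12 gaps of 8 leaves 334.75 for 13 columns, so c = 25.75 mm.
Span of 5: 5·25.75 + 4·8 = 128.75 + 32 = 160.75 mm.
Inner content = 160.75 − 2·6 = 148.75 mm.
With no gaps, each column is 148.75/7 = 21.25 mm.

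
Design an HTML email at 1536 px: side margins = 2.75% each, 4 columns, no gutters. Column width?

Each margin = 2.75% of 1536 = 42.24 px; content = 1536 − 2·42.24 = 1451.52 px.
4c = 1451.52 → c = 362.88 px.

362.88 px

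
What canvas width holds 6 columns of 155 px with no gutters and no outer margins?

930 px

Canvas = 6·155 = 930 = 930 px.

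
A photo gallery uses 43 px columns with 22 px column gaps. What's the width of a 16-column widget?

16-column span = 16·43 + 15·22 = 1018 px.

1018 px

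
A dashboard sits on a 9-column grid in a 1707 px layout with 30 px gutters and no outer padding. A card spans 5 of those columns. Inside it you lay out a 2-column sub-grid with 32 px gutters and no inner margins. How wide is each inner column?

1707 − 8·30 = 1467; ÷9 gives c = 163 px.
Span of 5: 5·163 + 4·30 = 815 + 120 = 935 px.
Subtracting 1 gutter of 32 leaves 903 for 2 columns, so d = 451.5 px.

451.5 px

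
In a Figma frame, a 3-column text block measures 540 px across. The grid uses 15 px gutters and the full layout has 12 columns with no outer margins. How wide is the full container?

Subtracting 2 gutters of 15 leaves 510 for 3 columns, so c = 170 px.
Total width: 12·170 + 11·15 = 2205 px.

2205 px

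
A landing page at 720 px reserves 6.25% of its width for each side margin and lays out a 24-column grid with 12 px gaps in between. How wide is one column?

14.75 px

720 × (1 − 2·6.25%) = 720 × 87.5% = 630 px for the columns.
24 columns + 23 gaps: 24c + 23·12 = 630.
24c = 630 − 276 = 354, so c = 14.75 px.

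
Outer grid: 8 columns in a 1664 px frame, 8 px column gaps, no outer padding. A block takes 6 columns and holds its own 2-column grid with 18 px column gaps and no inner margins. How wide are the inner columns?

Subtracting 7 column gaps of 8 leaves 1608 for 8 columns, so c = 201 px.
6-column span = 6·201 + 5·8 = 1246 px.
2d + 1·18 = 1246 → 2d = 1228 → d = 614 px.

614 px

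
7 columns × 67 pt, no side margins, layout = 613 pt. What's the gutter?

24 pt

7 columns take 7·67 = 469 pt; remaining 144 splits into 6 gutters.
g = 144 / 6 = 24 pt.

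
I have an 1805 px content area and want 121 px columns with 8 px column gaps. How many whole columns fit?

14 columns

k columns need k·121 + (k−1)·8 = k·129 − 8.
k·129 − 8 ≤ 1805 → k ≤ 1813 / 129 ≈ 14.05, so k = 14.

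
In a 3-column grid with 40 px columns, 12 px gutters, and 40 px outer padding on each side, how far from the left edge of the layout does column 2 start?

92 px

Before column 2: the margin + 1 column + 1 gutter.
Offset = 40 + 1·(40 + 12) = 40 + 52 = 92 px.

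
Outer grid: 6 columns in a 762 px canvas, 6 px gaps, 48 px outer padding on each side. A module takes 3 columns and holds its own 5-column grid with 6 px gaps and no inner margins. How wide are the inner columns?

61.2 px

Outer content = 762 − 2·48 = 666 px.
6c + 5·6 = 666 → 6c = 636 → c = 106 px.
3-column span = 3·106 + 2·6 = 330 px.
5d + 4·6 = 330 → 5d = 306 → d = 61.2 px.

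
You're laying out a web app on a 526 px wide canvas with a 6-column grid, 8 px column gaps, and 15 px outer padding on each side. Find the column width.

Inside the margins: 526 − 30 = 496 px.
6 columns + 5 column gaps: 6c + 5·8 = 496.
6c = 496 − 40 = 456, so c = 76 px.

76 px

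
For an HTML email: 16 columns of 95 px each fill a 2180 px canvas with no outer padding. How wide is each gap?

16·95 + 15g = 2180 → 15g = 660 → g = 44 px.

44 px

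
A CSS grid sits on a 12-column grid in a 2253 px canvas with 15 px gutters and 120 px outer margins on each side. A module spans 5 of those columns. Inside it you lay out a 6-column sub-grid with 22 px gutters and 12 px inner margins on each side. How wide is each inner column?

116 px

Outer content = 2253 − 2·120 = 2013 px.
Subtracting 11 gutters of 15 leaves 1848 for 12 columns, so c = 154 px.
Span of 5: 5·154 + 4·15 = 770 + 60 = 830 px.
Inner content = 830 − 2·12 = 806 px.
6d + 5·22 = 806 → 6d = 696 → d = 116 px.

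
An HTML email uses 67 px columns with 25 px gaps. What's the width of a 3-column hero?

251 px

3-column span = 3·67 + 2·25 = 251 px.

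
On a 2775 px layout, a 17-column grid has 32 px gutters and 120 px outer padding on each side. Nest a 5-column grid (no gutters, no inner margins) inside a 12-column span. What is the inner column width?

356 px

Inside the margins: 2775 − 240 = 2535 px.
Subtracting 16 gutters of 32 leaves 2023 for 17 columns, so c = 119 px.
Span of 12: 12·119 + 11·32 = 1428 + 352 = 1780 px.
1780 / 5 = 356 px per column.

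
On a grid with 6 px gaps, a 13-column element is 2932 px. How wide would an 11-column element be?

13c + 12·6 = 2932 → 13c = 2860 → c = 220 px.
11-column span = 11·220 + 10·6 = 2480 px.

2480 px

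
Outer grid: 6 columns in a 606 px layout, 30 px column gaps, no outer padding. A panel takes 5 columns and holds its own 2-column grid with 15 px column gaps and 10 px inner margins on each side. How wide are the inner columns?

232.5 px

606 − 5·30 = 456; ÷6 gives c = 76 px.
5 columns plus 4 column gaps: 380 + 120 = 500 px.
Inner content = 500 − 2·10 = 480 px.
480 − 1·15 = 465; ÷2 gives d = 232.5 px.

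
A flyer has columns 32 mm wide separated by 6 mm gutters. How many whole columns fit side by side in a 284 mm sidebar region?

7 columns

7 columns: 7·32 + 6·6 = 260 mm ≤ 284.
8 columns: 298 mm > 284. So 7.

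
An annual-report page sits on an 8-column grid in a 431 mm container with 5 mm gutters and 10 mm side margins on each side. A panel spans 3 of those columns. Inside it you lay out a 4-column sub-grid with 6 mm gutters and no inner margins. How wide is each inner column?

Outer content = 431 − 2·10 = 411 mm.
Subtracting 7 gutters of 5 leaves 376 for 8 columns, so c = 47 mm.
Span of 3: 3·47 + 2·5 = 141 + 10 = 151 mm.
151 − 3·6 = 133; ÷4 gives d = 33.25 mm.

33.25 mm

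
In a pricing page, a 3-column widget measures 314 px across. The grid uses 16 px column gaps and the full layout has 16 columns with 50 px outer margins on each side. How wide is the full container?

1844 px

3 columns + 2 column gaps: 3c + 2·16 = 314.
3c = 314 − 32 = 282, so c = 94 px.
Adding margins, columns and gutters: 100 + 1504 + 240 = 1844 px.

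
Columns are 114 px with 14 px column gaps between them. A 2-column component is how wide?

2-column span = 2·114 + 1·14 = 242 px.

242 px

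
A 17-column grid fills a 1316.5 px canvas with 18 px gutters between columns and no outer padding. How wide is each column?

60.5 px

Subtracting 16 gutters of 18 leaves 1028.5 for 17 columns, so c = 60.5 px.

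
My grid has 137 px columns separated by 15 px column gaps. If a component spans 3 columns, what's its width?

3 columns plus 2 column gaps: 411 + 30 = 441 px.

441 px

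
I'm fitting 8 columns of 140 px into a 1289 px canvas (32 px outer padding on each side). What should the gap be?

Content width = 1289 − 2·32 = 1225 px.
Columns use 1120 px, leaving 105 px across 7 gaps = 15 px each.

15 px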